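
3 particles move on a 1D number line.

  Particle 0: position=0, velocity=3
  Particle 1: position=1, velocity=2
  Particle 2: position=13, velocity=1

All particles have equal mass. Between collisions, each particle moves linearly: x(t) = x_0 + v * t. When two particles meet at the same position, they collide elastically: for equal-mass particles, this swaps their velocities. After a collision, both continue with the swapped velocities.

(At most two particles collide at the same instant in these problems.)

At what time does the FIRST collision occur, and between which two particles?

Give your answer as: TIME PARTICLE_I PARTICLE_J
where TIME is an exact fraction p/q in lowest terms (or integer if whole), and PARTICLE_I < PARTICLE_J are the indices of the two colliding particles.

Pair (0,1): pos 0,1 vel 3,2 -> gap=1, closing at 1/unit, collide at t=1
Pair (1,2): pos 1,13 vel 2,1 -> gap=12, closing at 1/unit, collide at t=12
Earliest collision: t=1 between 0 and 1

Answer: 1 0 1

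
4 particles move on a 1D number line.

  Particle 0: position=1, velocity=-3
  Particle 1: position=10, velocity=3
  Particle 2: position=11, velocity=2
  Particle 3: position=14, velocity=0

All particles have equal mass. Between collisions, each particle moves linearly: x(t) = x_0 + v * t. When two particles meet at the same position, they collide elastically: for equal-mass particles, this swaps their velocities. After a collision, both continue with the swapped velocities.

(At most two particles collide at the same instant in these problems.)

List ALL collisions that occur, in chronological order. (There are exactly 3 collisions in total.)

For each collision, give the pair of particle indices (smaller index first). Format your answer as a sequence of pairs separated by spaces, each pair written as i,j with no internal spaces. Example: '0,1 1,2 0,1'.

Answer: 1,2 2,3 1,2

Derivation:
Collision at t=1: particles 1 and 2 swap velocities; positions: p0=-2 p1=13 p2=13 p3=14; velocities now: v0=-3 v1=2 v2=3 v3=0
Collision at t=4/3: particles 2 and 3 swap velocities; positions: p0=-3 p1=41/3 p2=14 p3=14; velocities now: v0=-3 v1=2 v2=0 v3=3
Collision at t=3/2: particles 1 and 2 swap velocities; positions: p0=-7/2 p1=14 p2=14 p3=29/2; velocities now: v0=-3 v1=0 v2=2 v3=3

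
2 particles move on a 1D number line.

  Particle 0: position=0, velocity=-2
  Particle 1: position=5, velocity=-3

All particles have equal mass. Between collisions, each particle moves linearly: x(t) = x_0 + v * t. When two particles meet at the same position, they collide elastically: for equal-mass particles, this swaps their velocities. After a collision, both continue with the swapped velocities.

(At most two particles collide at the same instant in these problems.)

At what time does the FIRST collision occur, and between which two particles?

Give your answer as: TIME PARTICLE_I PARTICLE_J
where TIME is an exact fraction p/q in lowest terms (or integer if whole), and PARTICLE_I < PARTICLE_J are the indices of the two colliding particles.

Answer: 5 0 1

Derivation:
Pair (0,1): pos 0,5 vel -2,-3 -> gap=5, closing at 1/unit, collide at t=5
Earliest collision: t=5 between 0 and 1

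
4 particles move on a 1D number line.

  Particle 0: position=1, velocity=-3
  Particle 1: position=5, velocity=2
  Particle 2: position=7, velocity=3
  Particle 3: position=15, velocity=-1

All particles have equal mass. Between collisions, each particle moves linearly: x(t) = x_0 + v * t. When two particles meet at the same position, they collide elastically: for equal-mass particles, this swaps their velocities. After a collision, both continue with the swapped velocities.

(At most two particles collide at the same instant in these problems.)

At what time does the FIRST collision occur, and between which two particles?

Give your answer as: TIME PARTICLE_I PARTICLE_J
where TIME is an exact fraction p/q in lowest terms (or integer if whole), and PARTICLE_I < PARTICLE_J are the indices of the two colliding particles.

Answer: 2 2 3

Derivation:
Pair (0,1): pos 1,5 vel -3,2 -> not approaching (rel speed -5 <= 0)
Pair (1,2): pos 5,7 vel 2,3 -> not approaching (rel speed -1 <= 0)
Pair (2,3): pos 7,15 vel 3,-1 -> gap=8, closing at 4/unit, collide at t=2
Earliest collision: t=2 between 2 and 3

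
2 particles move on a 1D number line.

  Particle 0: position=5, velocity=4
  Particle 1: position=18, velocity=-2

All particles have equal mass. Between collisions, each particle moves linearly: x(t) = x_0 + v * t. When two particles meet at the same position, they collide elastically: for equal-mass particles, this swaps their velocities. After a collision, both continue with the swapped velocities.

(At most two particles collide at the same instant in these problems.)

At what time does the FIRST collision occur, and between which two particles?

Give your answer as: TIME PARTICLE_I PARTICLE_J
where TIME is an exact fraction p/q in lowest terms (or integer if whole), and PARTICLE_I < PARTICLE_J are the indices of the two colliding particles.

Answer: 13/6 0 1

Derivation:
Pair (0,1): pos 5,18 vel 4,-2 -> gap=13, closing at 6/unit, collide at t=13/6
Earliest collision: t=13/6 between 0 and 1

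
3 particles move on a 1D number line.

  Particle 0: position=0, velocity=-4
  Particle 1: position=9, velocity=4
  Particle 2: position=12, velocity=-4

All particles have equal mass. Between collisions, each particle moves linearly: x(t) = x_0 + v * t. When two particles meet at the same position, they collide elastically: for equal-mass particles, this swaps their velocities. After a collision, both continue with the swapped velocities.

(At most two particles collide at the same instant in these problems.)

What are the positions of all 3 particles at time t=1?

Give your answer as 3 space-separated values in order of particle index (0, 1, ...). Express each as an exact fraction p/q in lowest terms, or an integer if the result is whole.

Answer: -4 8 13

Derivation:
Collision at t=3/8: particles 1 and 2 swap velocities; positions: p0=-3/2 p1=21/2 p2=21/2; velocities now: v0=-4 v1=-4 v2=4
Advance to t=1 (no further collisions before then); velocities: v0=-4 v1=-4 v2=4; positions = -4 8 13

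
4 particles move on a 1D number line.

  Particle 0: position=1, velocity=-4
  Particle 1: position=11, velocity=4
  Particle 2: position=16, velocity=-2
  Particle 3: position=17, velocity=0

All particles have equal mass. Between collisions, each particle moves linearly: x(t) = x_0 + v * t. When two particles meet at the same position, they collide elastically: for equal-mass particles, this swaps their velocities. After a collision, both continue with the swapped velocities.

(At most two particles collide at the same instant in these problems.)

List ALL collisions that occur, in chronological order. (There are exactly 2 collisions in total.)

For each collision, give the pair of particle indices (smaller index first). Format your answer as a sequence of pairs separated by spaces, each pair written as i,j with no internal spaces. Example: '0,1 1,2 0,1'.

Collision at t=5/6: particles 1 and 2 swap velocities; positions: p0=-7/3 p1=43/3 p2=43/3 p3=17; velocities now: v0=-4 v1=-2 v2=4 v3=0
Collision at t=3/2: particles 2 and 3 swap velocities; positions: p0=-5 p1=13 p2=17 p3=17; velocities now: v0=-4 v1=-2 v2=0 v3=4

Answer: 1,2 2,3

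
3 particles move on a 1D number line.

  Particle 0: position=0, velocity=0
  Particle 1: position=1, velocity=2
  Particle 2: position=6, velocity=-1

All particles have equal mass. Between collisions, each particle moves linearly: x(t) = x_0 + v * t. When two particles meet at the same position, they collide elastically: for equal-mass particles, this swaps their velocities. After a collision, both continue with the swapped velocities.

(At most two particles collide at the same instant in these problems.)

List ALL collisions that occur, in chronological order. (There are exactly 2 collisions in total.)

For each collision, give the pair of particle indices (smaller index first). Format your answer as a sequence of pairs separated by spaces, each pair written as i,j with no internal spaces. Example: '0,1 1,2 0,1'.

Collision at t=5/3: particles 1 and 2 swap velocities; positions: p0=0 p1=13/3 p2=13/3; velocities now: v0=0 v1=-1 v2=2
Collision at t=6: particles 0 and 1 swap velocities; positions: p0=0 p1=0 p2=13; velocities now: v0=-1 v1=0 v2=2

Answer: 1,2 0,1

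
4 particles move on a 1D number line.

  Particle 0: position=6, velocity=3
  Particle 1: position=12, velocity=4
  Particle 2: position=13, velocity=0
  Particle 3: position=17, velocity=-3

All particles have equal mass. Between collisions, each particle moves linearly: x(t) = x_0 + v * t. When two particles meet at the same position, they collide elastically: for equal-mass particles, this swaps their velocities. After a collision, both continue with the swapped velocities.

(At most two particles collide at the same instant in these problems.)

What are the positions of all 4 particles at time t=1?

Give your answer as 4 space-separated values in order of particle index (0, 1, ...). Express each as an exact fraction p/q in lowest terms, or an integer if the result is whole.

Answer: 9 13 14 16

Derivation:
Collision at t=1/4: particles 1 and 2 swap velocities; positions: p0=27/4 p1=13 p2=13 p3=65/4; velocities now: v0=3 v1=0 v2=4 v3=-3
Collision at t=5/7: particles 2 and 3 swap velocities; positions: p0=57/7 p1=13 p2=104/7 p3=104/7; velocities now: v0=3 v1=0 v2=-3 v3=4
Advance to t=1 (no further collisions before then); velocities: v0=3 v1=0 v2=-3 v3=4; positions = 9 13 14 16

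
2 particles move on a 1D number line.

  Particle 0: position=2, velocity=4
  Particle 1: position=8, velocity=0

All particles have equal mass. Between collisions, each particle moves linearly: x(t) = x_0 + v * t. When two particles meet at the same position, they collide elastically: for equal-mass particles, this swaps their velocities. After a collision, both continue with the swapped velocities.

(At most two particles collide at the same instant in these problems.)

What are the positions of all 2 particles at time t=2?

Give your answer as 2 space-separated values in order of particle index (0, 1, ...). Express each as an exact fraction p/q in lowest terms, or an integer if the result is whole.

Answer: 8 10

Derivation:
Collision at t=3/2: particles 0 and 1 swap velocities; positions: p0=8 p1=8; velocities now: v0=0 v1=4
Advance to t=2 (no further collisions before then); velocities: v0=0 v1=4; positions = 8 10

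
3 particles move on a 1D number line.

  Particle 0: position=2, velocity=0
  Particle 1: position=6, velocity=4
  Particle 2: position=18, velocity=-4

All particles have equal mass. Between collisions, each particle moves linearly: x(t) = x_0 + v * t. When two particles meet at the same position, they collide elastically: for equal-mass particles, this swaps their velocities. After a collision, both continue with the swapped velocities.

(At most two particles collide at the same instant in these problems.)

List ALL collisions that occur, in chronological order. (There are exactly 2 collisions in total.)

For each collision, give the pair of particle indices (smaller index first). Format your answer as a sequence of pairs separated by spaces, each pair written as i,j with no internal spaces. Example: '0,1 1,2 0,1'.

Collision at t=3/2: particles 1 and 2 swap velocities; positions: p0=2 p1=12 p2=12; velocities now: v0=0 v1=-4 v2=4
Collision at t=4: particles 0 and 1 swap velocities; positions: p0=2 p1=2 p2=22; velocities now: v0=-4 v1=0 v2=4

Answer: 1,2 0,1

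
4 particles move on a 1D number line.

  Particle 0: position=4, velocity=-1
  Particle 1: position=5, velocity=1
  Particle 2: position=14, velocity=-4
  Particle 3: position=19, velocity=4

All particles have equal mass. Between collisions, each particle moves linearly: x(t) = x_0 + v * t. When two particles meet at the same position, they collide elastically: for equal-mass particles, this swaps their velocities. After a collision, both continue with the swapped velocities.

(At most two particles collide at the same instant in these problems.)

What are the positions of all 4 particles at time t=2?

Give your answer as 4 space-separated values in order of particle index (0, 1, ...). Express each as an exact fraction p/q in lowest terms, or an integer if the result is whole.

Collision at t=9/5: particles 1 and 2 swap velocities; positions: p0=11/5 p1=34/5 p2=34/5 p3=131/5; velocities now: v0=-1 v1=-4 v2=1 v3=4
Advance to t=2 (no further collisions before then); velocities: v0=-1 v1=-4 v2=1 v3=4; positions = 2 6 7 27

Answer: 2 6 7 27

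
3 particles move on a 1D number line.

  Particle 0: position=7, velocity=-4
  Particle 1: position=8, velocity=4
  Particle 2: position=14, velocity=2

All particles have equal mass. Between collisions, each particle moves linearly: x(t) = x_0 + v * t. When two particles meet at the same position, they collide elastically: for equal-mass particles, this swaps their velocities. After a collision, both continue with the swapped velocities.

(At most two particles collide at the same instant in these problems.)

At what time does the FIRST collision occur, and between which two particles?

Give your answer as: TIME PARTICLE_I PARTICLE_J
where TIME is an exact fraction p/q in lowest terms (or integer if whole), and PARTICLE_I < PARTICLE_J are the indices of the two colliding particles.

Answer: 3 1 2

Derivation:
Pair (0,1): pos 7,8 vel -4,4 -> not approaching (rel speed -8 <= 0)
Pair (1,2): pos 8,14 vel 4,2 -> gap=6, closing at 2/unit, collide at t=3
Earliest collision: t=3 between 1 and 2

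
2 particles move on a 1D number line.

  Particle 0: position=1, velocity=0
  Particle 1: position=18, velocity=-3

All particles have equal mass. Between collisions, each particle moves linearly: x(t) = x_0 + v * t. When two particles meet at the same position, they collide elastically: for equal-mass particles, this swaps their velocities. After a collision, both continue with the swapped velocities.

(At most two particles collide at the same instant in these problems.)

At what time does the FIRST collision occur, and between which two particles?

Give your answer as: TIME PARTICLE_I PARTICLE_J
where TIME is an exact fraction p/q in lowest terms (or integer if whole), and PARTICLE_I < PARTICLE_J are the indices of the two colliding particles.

Pair (0,1): pos 1,18 vel 0,-3 -> gap=17, closing at 3/unit, collide at t=17/3
Earliest collision: t=17/3 between 0 and 1

Answer: 17/3 0 1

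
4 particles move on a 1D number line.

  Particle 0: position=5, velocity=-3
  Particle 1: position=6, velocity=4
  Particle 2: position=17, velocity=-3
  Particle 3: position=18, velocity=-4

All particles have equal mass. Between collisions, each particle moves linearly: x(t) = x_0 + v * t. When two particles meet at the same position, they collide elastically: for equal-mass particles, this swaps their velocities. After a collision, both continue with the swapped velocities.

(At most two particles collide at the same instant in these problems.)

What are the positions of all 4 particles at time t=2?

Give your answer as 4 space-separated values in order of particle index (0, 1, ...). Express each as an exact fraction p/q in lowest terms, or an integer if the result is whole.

Collision at t=1: particles 2 and 3 swap velocities; positions: p0=2 p1=10 p2=14 p3=14; velocities now: v0=-3 v1=4 v2=-4 v3=-3
Collision at t=3/2: particles 1 and 2 swap velocities; positions: p0=1/2 p1=12 p2=12 p3=25/2; velocities now: v0=-3 v1=-4 v2=4 v3=-3
Collision at t=11/7: particles 2 and 3 swap velocities; positions: p0=2/7 p1=82/7 p2=86/7 p3=86/7; velocities now: v0=-3 v1=-4 v2=-3 v3=4
Advance to t=2 (no further collisions before then); velocities: v0=-3 v1=-4 v2=-3 v3=4; positions = -1 10 11 14

Answer: -1 10 11 14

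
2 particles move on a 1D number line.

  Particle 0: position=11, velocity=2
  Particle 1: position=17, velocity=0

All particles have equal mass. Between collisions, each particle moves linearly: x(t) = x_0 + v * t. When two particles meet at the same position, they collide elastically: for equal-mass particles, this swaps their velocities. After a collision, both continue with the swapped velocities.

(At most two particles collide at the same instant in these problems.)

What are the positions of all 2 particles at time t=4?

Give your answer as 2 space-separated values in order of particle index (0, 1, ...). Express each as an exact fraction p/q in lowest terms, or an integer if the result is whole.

Collision at t=3: particles 0 and 1 swap velocities; positions: p0=17 p1=17; velocities now: v0=0 v1=2
Advance to t=4 (no further collisions before then); velocities: v0=0 v1=2; positions = 17 19

Answer: 17 19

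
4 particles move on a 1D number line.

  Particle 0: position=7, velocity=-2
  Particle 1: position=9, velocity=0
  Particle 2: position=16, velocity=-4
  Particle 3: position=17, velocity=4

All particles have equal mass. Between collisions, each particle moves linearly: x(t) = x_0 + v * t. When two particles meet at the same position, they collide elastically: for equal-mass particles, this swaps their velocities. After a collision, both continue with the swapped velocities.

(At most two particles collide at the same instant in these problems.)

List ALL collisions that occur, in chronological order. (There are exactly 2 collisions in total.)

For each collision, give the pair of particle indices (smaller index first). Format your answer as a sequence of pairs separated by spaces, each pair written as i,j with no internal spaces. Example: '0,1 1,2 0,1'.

Collision at t=7/4: particles 1 and 2 swap velocities; positions: p0=7/2 p1=9 p2=9 p3=24; velocities now: v0=-2 v1=-4 v2=0 v3=4
Collision at t=9/2: particles 0 and 1 swap velocities; positions: p0=-2 p1=-2 p2=9 p3=35; velocities now: v0=-4 v1=-2 v2=0 v3=4

Answer: 1,2 0,1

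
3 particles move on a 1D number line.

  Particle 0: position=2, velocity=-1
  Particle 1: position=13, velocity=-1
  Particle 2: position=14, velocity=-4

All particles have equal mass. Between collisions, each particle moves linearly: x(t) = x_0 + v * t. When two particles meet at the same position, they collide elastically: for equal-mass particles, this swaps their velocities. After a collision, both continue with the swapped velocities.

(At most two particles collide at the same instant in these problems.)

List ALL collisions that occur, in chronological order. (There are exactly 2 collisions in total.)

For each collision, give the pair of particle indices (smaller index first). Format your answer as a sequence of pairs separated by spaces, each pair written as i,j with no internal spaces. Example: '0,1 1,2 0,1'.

Answer: 1,2 0,1

Derivation:
Collision at t=1/3: particles 1 and 2 swap velocities; positions: p0=5/3 p1=38/3 p2=38/3; velocities now: v0=-1 v1=-4 v2=-1
Collision at t=4: particles 0 and 1 swap velocities; positions: p0=-2 p1=-2 p2=9; velocities now: v0=-4 v1=-1 v2=-1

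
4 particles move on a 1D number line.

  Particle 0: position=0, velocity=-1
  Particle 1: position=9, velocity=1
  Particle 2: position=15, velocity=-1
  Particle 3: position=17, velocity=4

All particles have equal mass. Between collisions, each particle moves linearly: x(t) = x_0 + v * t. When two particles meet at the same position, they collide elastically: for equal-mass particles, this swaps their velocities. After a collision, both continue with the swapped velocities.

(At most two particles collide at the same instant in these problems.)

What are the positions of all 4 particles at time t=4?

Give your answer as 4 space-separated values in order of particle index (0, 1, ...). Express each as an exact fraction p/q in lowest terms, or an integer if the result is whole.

Answer: -4 11 13 33

Derivation:
Collision at t=3: particles 1 and 2 swap velocities; positions: p0=-3 p1=12 p2=12 p3=29; velocities now: v0=-1 v1=-1 v2=1 v3=4
Advance to t=4 (no further collisions before then); velocities: v0=-1 v1=-1 v2=1 v3=4; positions = -4 11 13 33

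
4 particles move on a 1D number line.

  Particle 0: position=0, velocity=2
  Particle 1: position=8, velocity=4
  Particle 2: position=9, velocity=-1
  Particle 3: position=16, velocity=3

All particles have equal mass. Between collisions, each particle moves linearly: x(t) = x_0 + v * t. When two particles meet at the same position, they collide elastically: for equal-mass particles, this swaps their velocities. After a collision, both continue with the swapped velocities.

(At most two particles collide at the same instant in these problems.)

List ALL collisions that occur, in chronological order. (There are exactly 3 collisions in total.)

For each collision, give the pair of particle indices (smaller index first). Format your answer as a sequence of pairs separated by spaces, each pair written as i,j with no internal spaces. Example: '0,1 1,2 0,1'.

Collision at t=1/5: particles 1 and 2 swap velocities; positions: p0=2/5 p1=44/5 p2=44/5 p3=83/5; velocities now: v0=2 v1=-1 v2=4 v3=3
Collision at t=3: particles 0 and 1 swap velocities; positions: p0=6 p1=6 p2=20 p3=25; velocities now: v0=-1 v1=2 v2=4 v3=3
Collision at t=8: particles 2 and 3 swap velocities; positions: p0=1 p1=16 p2=40 p3=40; velocities now: v0=-1 v1=2 v2=3 v3=4

Answer: 1,2 0,1 2,3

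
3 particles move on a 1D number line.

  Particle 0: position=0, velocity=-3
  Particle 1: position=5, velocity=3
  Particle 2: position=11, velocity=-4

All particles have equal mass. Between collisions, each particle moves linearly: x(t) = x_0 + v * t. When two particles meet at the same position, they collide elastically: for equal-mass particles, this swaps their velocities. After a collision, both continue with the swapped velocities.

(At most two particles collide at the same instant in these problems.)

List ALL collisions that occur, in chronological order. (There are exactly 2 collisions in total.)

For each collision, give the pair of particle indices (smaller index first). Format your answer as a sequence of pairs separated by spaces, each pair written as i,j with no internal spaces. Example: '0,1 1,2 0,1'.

Collision at t=6/7: particles 1 and 2 swap velocities; positions: p0=-18/7 p1=53/7 p2=53/7; velocities now: v0=-3 v1=-4 v2=3
Collision at t=11: particles 0 and 1 swap velocities; positions: p0=-33 p1=-33 p2=38; velocities now: v0=-4 v1=-3 v2=3

Answer: 1,2 0,1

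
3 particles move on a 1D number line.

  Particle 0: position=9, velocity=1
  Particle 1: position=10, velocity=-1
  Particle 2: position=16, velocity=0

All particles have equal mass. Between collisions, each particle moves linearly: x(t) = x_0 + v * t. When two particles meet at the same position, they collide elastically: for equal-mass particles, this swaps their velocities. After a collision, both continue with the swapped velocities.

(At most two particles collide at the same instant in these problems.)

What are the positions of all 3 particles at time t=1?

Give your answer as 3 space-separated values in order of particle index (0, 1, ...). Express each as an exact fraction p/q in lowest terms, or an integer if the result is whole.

Collision at t=1/2: particles 0 and 1 swap velocities; positions: p0=19/2 p1=19/2 p2=16; velocities now: v0=-1 v1=1 v2=0
Advance to t=1 (no further collisions before then); velocities: v0=-1 v1=1 v2=0; positions = 9 10 16

Answer: 9 10 16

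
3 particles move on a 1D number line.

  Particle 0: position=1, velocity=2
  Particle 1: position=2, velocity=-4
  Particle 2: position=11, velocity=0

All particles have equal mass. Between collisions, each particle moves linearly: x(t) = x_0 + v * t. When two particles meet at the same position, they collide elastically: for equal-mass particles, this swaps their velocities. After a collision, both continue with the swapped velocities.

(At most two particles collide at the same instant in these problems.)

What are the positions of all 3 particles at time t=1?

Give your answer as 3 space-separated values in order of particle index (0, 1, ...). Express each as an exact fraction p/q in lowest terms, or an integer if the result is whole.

Collision at t=1/6: particles 0 and 1 swap velocities; positions: p0=4/3 p1=4/3 p2=11; velocities now: v0=-4 v1=2 v2=0
Advance to t=1 (no further collisions before then); velocities: v0=-4 v1=2 v2=0; positions = -2 3 11

Answer: -2 3 11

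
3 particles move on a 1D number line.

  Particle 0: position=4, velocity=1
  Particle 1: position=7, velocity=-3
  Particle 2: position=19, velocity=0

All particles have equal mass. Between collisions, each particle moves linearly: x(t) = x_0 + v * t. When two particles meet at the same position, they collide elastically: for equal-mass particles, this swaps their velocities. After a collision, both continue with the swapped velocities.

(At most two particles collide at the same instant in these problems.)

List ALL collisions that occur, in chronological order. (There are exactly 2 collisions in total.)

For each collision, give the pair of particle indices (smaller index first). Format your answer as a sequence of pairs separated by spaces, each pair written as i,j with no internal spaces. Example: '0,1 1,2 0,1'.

Answer: 0,1 1,2

Derivation:
Collision at t=3/4: particles 0 and 1 swap velocities; positions: p0=19/4 p1=19/4 p2=19; velocities now: v0=-3 v1=1 v2=0
Collision at t=15: particles 1 and 2 swap velocities; positions: p0=-38 p1=19 p2=19; velocities now: v0=-3 v1=0 v2=1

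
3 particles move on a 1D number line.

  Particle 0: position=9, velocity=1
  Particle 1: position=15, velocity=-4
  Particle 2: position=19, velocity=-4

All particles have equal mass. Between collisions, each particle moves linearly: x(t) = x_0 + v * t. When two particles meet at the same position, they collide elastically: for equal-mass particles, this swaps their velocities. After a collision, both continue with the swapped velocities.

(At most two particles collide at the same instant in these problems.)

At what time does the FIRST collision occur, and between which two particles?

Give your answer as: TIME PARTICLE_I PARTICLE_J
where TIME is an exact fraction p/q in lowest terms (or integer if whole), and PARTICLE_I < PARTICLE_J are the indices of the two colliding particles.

Answer: 6/5 0 1

Derivation:
Pair (0,1): pos 9,15 vel 1,-4 -> gap=6, closing at 5/unit, collide at t=6/5
Pair (1,2): pos 15,19 vel -4,-4 -> not approaching (rel speed 0 <= 0)
Earliest collision: t=6/5 between 0 and 1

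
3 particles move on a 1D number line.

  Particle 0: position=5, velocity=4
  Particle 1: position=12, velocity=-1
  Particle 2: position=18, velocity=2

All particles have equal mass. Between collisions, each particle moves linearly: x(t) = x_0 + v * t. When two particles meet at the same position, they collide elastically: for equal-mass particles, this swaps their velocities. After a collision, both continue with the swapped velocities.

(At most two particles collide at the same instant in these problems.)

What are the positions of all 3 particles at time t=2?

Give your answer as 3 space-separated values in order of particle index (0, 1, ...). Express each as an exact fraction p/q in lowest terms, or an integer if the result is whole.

Answer: 10 13 22

Derivation:
Collision at t=7/5: particles 0 and 1 swap velocities; positions: p0=53/5 p1=53/5 p2=104/5; velocities now: v0=-1 v1=4 v2=2
Advance to t=2 (no further collisions before then); velocities: v0=-1 v1=4 v2=2; positions = 10 13 22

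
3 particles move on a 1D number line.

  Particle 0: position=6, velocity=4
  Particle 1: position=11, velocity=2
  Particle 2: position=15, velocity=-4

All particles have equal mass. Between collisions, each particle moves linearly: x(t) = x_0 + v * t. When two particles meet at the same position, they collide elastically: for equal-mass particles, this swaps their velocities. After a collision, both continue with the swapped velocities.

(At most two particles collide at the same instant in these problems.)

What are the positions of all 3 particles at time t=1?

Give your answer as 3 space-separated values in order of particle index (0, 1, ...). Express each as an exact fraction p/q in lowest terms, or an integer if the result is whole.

Collision at t=2/3: particles 1 and 2 swap velocities; positions: p0=26/3 p1=37/3 p2=37/3; velocities now: v0=4 v1=-4 v2=2
Advance to t=1 (no further collisions before then); velocities: v0=4 v1=-4 v2=2; positions = 10 11 13

Answer: 10 11 13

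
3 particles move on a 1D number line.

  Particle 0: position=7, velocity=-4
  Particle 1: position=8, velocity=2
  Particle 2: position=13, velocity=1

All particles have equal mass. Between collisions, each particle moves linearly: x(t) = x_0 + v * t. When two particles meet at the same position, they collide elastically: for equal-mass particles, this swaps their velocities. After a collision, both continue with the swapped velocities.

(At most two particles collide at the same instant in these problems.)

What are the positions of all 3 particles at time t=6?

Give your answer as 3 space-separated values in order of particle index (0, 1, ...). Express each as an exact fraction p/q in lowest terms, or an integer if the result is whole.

Collision at t=5: particles 1 and 2 swap velocities; positions: p0=-13 p1=18 p2=18; velocities now: v0=-4 v1=1 v2=2
Advance to t=6 (no further collisions before then); velocities: v0=-4 v1=1 v2=2; positions = -17 19 20

Answer: -17 19 20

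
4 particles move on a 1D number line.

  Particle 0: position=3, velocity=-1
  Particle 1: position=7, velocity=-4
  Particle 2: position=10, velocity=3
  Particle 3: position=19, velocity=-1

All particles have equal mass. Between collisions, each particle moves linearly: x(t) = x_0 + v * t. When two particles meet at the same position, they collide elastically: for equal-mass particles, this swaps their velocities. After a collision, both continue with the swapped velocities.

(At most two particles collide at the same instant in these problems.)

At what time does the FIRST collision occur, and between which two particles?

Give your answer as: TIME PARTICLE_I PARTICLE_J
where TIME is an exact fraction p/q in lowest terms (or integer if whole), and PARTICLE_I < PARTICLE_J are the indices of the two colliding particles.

Pair (0,1): pos 3,7 vel -1,-4 -> gap=4, closing at 3/unit, collide at t=4/3
Pair (1,2): pos 7,10 vel -4,3 -> not approaching (rel speed -7 <= 0)
Pair (2,3): pos 10,19 vel 3,-1 -> gap=9, closing at 4/unit, collide at t=9/4
Earliest collision: t=4/3 between 0 and 1

Answer: 4/3 0 1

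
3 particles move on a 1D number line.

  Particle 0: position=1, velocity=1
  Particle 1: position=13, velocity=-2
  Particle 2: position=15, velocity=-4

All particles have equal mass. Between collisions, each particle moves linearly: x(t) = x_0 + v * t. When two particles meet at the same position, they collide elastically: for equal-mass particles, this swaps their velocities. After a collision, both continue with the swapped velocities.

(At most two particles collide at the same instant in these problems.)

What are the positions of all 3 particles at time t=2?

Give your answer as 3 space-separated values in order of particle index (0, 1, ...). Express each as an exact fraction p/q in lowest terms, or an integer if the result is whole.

Answer: 3 7 9

Derivation:
Collision at t=1: particles 1 and 2 swap velocities; positions: p0=2 p1=11 p2=11; velocities now: v0=1 v1=-4 v2=-2
Advance to t=2 (no further collisions before then); velocities: v0=1 v1=-4 v2=-2; positions = 3 7 9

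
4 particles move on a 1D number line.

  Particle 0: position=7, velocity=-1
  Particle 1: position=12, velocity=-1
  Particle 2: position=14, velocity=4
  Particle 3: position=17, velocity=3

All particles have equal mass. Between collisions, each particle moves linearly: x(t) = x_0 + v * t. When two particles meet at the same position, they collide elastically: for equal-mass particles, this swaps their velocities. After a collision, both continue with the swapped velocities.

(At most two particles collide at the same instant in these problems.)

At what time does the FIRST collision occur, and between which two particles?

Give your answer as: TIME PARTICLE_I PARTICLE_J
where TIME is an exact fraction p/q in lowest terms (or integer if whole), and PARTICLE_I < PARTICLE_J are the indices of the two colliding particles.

Pair (0,1): pos 7,12 vel -1,-1 -> not approaching (rel speed 0 <= 0)
Pair (1,2): pos 12,14 vel -1,4 -> not approaching (rel speed -5 <= 0)
Pair (2,3): pos 14,17 vel 4,3 -> gap=3, closing at 1/unit, collide at t=3
Earliest collision: t=3 between 2 and 3

Answer: 3 2 3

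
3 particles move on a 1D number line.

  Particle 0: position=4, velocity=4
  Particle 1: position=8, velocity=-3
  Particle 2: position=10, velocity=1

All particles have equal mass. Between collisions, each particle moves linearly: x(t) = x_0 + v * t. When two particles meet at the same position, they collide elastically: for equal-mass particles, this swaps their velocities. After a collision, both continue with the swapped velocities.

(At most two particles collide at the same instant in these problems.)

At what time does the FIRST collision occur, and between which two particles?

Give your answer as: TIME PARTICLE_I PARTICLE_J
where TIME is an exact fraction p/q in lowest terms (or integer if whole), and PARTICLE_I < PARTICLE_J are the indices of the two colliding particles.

Answer: 4/7 0 1

Derivation:
Pair (0,1): pos 4,8 vel 4,-3 -> gap=4, closing at 7/unit, collide at t=4/7
Pair (1,2): pos 8,10 vel -3,1 -> not approaching (rel speed -4 <= 0)
Earliest collision: t=4/7 between 0 and 1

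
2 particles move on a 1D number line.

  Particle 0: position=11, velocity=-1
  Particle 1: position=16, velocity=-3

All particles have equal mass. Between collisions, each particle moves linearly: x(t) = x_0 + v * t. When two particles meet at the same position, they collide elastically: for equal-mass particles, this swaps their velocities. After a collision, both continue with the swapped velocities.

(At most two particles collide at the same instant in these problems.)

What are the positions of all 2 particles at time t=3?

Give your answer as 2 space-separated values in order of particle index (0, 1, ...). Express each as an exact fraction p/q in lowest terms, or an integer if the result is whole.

Answer: 7 8

Derivation:
Collision at t=5/2: particles 0 and 1 swap velocities; positions: p0=17/2 p1=17/2; velocities now: v0=-3 v1=-1
Advance to t=3 (no further collisions before then); velocities: v0=-3 v1=-1; positions = 7 8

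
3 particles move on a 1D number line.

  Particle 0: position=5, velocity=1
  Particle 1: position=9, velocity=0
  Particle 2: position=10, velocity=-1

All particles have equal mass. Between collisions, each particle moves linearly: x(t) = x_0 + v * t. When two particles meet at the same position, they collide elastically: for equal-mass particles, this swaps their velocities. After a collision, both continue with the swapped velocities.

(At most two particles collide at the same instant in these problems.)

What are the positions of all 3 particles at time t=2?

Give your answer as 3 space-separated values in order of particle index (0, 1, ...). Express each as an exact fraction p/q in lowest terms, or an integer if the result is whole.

Collision at t=1: particles 1 and 2 swap velocities; positions: p0=6 p1=9 p2=9; velocities now: v0=1 v1=-1 v2=0
Advance to t=2 (no further collisions before then); velocities: v0=1 v1=-1 v2=0; positions = 7 8 9

Answer: 7 8 9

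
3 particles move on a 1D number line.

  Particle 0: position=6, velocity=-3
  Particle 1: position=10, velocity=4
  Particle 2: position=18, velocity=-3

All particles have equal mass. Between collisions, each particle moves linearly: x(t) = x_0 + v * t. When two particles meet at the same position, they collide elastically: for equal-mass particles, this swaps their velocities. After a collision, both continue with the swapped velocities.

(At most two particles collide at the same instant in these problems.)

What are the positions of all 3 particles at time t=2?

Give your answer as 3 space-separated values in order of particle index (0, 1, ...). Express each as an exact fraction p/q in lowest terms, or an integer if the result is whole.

Answer: 0 12 18

Derivation:
Collision at t=8/7: particles 1 and 2 swap velocities; positions: p0=18/7 p1=102/7 p2=102/7; velocities now: v0=-3 v1=-3 v2=4
Advance to t=2 (no further collisions before then); velocities: v0=-3 v1=-3 v2=4; positions = 0 12 18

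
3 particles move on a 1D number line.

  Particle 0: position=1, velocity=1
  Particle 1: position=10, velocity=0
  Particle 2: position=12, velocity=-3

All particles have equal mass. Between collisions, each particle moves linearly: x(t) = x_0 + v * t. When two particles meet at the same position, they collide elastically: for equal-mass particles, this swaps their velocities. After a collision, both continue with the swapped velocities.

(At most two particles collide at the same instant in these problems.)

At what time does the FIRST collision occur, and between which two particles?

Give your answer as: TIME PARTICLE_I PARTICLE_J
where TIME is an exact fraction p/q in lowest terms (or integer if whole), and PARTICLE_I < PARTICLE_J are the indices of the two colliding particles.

Pair (0,1): pos 1,10 vel 1,0 -> gap=9, closing at 1/unit, collide at t=9
Pair (1,2): pos 10,12 vel 0,-3 -> gap=2, closing at 3/unit, collide at t=2/3
Earliest collision: t=2/3 between 1 and 2

Answer: 2/3 1 2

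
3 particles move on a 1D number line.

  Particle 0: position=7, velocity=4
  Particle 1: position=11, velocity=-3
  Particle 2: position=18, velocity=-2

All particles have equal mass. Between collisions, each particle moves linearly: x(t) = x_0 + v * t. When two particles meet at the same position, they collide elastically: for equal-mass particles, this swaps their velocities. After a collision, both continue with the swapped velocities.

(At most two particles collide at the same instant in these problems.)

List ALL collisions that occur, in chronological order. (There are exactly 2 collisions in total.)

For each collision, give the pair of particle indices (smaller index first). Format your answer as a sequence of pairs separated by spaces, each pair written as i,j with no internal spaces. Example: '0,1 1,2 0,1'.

Collision at t=4/7: particles 0 and 1 swap velocities; positions: p0=65/7 p1=65/7 p2=118/7; velocities now: v0=-3 v1=4 v2=-2
Collision at t=11/6: particles 1 and 2 swap velocities; positions: p0=11/2 p1=43/3 p2=43/3; velocities now: v0=-3 v1=-2 v2=4

Answer: 0,1 1,2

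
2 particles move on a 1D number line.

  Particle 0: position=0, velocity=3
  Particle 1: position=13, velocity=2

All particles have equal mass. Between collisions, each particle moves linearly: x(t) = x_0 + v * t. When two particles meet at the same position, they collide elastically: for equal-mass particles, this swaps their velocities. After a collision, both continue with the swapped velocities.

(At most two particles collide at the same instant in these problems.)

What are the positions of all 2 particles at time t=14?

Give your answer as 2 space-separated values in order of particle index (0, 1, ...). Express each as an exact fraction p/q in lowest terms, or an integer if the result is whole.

Collision at t=13: particles 0 and 1 swap velocities; positions: p0=39 p1=39; velocities now: v0=2 v1=3
Advance to t=14 (no further collisions before then); velocities: v0=2 v1=3; positions = 41 42

Answer: 41 42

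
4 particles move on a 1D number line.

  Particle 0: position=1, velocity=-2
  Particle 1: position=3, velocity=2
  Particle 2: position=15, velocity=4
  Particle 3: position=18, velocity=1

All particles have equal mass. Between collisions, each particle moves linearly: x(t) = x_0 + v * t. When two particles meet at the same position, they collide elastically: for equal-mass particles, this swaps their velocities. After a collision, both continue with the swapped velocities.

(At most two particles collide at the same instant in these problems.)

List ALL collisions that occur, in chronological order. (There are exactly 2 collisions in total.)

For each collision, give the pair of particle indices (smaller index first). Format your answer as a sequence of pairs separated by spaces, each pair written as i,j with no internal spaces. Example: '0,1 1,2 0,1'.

Collision at t=1: particles 2 and 3 swap velocities; positions: p0=-1 p1=5 p2=19 p3=19; velocities now: v0=-2 v1=2 v2=1 v3=4
Collision at t=15: particles 1 and 2 swap velocities; positions: p0=-29 p1=33 p2=33 p3=75; velocities now: v0=-2 v1=1 v2=2 v3=4

Answer: 2,3 1,2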